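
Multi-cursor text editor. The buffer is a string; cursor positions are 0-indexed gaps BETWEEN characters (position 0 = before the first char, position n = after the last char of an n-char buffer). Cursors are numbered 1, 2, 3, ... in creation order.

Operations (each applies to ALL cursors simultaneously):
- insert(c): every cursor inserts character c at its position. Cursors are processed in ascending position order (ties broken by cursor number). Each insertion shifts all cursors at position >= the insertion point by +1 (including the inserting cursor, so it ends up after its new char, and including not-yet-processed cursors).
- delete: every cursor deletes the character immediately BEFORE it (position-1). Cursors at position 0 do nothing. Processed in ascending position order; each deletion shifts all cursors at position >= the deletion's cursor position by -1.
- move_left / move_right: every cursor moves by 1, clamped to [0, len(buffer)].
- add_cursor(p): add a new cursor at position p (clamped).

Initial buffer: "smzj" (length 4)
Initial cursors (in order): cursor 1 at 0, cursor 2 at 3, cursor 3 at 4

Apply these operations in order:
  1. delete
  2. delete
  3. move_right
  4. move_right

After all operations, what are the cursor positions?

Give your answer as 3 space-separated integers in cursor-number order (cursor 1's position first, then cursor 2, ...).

Answer: 0 0 0

Derivation:
After op 1 (delete): buffer="sm" (len 2), cursors c1@0 c2@2 c3@2, authorship ..
After op 2 (delete): buffer="" (len 0), cursors c1@0 c2@0 c3@0, authorship 
After op 3 (move_right): buffer="" (len 0), cursors c1@0 c2@0 c3@0, authorship 
After op 4 (move_right): buffer="" (len 0), cursors c1@0 c2@0 c3@0, authorship 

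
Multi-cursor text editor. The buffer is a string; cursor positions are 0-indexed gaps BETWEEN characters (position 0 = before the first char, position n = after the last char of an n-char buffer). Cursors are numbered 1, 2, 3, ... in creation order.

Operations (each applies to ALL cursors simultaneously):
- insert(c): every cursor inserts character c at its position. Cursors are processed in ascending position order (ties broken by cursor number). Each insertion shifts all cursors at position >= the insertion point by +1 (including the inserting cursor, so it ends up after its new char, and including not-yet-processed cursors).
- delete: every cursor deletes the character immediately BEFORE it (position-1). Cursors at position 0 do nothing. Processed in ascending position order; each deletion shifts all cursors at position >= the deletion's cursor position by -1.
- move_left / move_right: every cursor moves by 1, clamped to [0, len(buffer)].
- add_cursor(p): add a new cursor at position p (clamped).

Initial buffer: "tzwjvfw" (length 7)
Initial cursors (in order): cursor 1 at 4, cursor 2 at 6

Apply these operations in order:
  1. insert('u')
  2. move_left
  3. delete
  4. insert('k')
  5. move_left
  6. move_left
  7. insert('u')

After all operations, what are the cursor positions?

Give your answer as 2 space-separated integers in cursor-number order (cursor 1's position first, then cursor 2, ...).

After op 1 (insert('u')): buffer="tzwjuvfuw" (len 9), cursors c1@5 c2@8, authorship ....1..2.
After op 2 (move_left): buffer="tzwjuvfuw" (len 9), cursors c1@4 c2@7, authorship ....1..2.
After op 3 (delete): buffer="tzwuvuw" (len 7), cursors c1@3 c2@5, authorship ...1.2.
After op 4 (insert('k')): buffer="tzwkuvkuw" (len 9), cursors c1@4 c2@7, authorship ...11.22.
After op 5 (move_left): buffer="tzwkuvkuw" (len 9), cursors c1@3 c2@6, authorship ...11.22.
After op 6 (move_left): buffer="tzwkuvkuw" (len 9), cursors c1@2 c2@5, authorship ...11.22.
After op 7 (insert('u')): buffer="tzuwkuuvkuw" (len 11), cursors c1@3 c2@7, authorship ..1.112.22.

Answer: 3 7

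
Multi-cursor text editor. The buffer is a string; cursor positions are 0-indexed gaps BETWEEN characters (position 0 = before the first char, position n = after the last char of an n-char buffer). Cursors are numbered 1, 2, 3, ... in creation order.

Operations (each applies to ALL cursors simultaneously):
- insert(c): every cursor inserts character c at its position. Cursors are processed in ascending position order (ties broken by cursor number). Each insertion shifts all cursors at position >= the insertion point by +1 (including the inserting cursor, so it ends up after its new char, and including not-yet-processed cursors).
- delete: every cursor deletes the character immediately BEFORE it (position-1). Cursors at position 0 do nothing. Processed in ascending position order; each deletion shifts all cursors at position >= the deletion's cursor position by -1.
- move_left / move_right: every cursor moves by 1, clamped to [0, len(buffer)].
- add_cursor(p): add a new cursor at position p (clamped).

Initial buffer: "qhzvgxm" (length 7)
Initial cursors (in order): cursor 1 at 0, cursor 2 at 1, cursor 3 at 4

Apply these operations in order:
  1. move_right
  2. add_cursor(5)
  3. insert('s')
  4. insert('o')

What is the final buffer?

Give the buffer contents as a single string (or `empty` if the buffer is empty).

After op 1 (move_right): buffer="qhzvgxm" (len 7), cursors c1@1 c2@2 c3@5, authorship .......
After op 2 (add_cursor(5)): buffer="qhzvgxm" (len 7), cursors c1@1 c2@2 c3@5 c4@5, authorship .......
After op 3 (insert('s')): buffer="qshszvgssxm" (len 11), cursors c1@2 c2@4 c3@9 c4@9, authorship .1.2...34..
After op 4 (insert('o')): buffer="qsohsozvgssooxm" (len 15), cursors c1@3 c2@6 c3@13 c4@13, authorship .11.22...3434..

Answer: qsohsozvgssooxm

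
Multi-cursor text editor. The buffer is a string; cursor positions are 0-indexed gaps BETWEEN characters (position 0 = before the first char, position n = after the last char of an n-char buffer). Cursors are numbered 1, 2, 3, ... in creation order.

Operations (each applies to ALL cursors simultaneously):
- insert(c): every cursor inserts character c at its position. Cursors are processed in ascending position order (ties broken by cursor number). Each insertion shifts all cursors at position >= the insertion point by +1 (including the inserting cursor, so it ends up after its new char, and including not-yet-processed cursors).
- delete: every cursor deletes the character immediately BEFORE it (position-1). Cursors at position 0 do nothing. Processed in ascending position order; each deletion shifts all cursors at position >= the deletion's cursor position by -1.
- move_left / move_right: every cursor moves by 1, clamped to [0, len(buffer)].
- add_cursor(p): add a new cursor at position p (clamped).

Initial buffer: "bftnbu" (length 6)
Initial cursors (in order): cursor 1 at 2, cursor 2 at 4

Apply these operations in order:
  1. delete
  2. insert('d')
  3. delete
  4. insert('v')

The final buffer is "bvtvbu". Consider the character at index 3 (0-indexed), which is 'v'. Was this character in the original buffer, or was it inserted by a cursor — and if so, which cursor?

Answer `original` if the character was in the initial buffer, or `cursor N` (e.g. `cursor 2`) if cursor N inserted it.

Answer: cursor 2

Derivation:
After op 1 (delete): buffer="btbu" (len 4), cursors c1@1 c2@2, authorship ....
After op 2 (insert('d')): buffer="bdtdbu" (len 6), cursors c1@2 c2@4, authorship .1.2..
After op 3 (delete): buffer="btbu" (len 4), cursors c1@1 c2@2, authorship ....
After op 4 (insert('v')): buffer="bvtvbu" (len 6), cursors c1@2 c2@4, authorship .1.2..
Authorship (.=original, N=cursor N): . 1 . 2 . .
Index 3: author = 2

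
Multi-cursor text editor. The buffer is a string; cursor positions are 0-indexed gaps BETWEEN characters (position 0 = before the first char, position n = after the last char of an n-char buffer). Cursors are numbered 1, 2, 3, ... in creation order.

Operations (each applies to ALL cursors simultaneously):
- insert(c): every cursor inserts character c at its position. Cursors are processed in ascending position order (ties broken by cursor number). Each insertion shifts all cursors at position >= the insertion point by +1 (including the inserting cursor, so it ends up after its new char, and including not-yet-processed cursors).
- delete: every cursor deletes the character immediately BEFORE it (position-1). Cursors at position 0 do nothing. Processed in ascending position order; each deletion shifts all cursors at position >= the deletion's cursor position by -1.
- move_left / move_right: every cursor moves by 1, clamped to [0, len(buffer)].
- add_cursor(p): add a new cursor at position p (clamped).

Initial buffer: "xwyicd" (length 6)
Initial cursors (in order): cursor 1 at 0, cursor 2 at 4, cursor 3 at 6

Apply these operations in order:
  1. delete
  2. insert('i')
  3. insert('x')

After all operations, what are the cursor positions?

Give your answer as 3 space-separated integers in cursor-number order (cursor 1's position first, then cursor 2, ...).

Answer: 2 7 10

Derivation:
After op 1 (delete): buffer="xwyc" (len 4), cursors c1@0 c2@3 c3@4, authorship ....
After op 2 (insert('i')): buffer="ixwyici" (len 7), cursors c1@1 c2@5 c3@7, authorship 1...2.3
After op 3 (insert('x')): buffer="ixxwyixcix" (len 10), cursors c1@2 c2@7 c3@10, authorship 11...22.33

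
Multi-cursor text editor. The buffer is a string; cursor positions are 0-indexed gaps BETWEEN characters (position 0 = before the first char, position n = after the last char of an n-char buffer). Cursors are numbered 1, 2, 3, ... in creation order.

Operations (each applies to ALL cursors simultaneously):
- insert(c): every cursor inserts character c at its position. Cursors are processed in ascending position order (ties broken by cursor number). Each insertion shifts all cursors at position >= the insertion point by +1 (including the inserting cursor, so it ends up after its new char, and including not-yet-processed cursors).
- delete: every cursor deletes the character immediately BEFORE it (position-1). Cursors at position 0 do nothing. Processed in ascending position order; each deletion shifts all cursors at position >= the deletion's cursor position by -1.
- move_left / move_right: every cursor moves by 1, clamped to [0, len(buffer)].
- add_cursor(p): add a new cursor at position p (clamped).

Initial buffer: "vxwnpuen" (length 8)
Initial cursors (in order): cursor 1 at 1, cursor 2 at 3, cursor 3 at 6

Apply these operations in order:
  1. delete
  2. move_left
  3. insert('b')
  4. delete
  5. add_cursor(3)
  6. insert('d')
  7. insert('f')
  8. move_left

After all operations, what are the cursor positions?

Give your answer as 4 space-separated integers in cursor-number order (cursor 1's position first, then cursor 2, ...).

After op 1 (delete): buffer="xnpen" (len 5), cursors c1@0 c2@1 c3@3, authorship .....
After op 2 (move_left): buffer="xnpen" (len 5), cursors c1@0 c2@0 c3@2, authorship .....
After op 3 (insert('b')): buffer="bbxnbpen" (len 8), cursors c1@2 c2@2 c3@5, authorship 12..3...
After op 4 (delete): buffer="xnpen" (len 5), cursors c1@0 c2@0 c3@2, authorship .....
After op 5 (add_cursor(3)): buffer="xnpen" (len 5), cursors c1@0 c2@0 c3@2 c4@3, authorship .....
After op 6 (insert('d')): buffer="ddxndpden" (len 9), cursors c1@2 c2@2 c3@5 c4@7, authorship 12..3.4..
After op 7 (insert('f')): buffer="ddffxndfpdfen" (len 13), cursors c1@4 c2@4 c3@8 c4@11, authorship 1212..33.44..
After op 8 (move_left): buffer="ddffxndfpdfen" (len 13), cursors c1@3 c2@3 c3@7 c4@10, authorship 1212..33.44..

Answer: 3 3 7 10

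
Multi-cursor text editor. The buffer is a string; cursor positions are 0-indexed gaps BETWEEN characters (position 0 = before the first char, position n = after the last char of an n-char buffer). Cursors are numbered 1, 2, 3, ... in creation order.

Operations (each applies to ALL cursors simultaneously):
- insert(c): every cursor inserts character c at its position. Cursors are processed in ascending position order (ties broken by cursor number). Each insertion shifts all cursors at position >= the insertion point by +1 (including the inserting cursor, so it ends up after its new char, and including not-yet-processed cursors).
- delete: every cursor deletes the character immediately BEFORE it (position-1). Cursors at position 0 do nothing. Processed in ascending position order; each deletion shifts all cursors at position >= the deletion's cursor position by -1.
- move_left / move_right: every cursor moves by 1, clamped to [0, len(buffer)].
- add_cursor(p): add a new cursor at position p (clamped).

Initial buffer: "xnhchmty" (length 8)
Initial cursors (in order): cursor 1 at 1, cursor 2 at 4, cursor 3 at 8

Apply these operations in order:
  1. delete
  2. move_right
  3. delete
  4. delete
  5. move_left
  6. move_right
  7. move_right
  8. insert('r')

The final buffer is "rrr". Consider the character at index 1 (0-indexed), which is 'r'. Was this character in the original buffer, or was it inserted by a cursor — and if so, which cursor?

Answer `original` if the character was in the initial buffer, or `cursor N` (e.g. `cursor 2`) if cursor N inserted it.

After op 1 (delete): buffer="nhhmt" (len 5), cursors c1@0 c2@2 c3@5, authorship .....
After op 2 (move_right): buffer="nhhmt" (len 5), cursors c1@1 c2@3 c3@5, authorship .....
After op 3 (delete): buffer="hm" (len 2), cursors c1@0 c2@1 c3@2, authorship ..
After op 4 (delete): buffer="" (len 0), cursors c1@0 c2@0 c3@0, authorship 
After op 5 (move_left): buffer="" (len 0), cursors c1@0 c2@0 c3@0, authorship 
After op 6 (move_right): buffer="" (len 0), cursors c1@0 c2@0 c3@0, authorship 
After op 7 (move_right): buffer="" (len 0), cursors c1@0 c2@0 c3@0, authorship 
After op 8 (insert('r')): buffer="rrr" (len 3), cursors c1@3 c2@3 c3@3, authorship 123
Authorship (.=original, N=cursor N): 1 2 3
Index 1: author = 2

Answer: cursor 2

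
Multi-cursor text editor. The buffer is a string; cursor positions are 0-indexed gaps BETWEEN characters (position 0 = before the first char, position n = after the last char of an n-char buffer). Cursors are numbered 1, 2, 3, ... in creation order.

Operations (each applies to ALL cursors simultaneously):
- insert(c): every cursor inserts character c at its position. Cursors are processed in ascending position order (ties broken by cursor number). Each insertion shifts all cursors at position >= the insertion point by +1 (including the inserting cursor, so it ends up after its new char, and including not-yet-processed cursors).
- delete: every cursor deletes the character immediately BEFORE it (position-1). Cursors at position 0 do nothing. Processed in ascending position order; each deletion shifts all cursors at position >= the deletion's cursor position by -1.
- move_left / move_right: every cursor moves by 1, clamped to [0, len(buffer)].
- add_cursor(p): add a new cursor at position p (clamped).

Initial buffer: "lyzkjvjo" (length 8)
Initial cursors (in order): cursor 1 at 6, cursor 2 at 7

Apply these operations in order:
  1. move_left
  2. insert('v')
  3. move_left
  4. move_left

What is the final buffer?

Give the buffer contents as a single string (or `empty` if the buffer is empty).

After op 1 (move_left): buffer="lyzkjvjo" (len 8), cursors c1@5 c2@6, authorship ........
After op 2 (insert('v')): buffer="lyzkjvvvjo" (len 10), cursors c1@6 c2@8, authorship .....1.2..
After op 3 (move_left): buffer="lyzkjvvvjo" (len 10), cursors c1@5 c2@7, authorship .....1.2..
After op 4 (move_left): buffer="lyzkjvvvjo" (len 10), cursors c1@4 c2@6, authorship .....1.2..

Answer: lyzkjvvvjo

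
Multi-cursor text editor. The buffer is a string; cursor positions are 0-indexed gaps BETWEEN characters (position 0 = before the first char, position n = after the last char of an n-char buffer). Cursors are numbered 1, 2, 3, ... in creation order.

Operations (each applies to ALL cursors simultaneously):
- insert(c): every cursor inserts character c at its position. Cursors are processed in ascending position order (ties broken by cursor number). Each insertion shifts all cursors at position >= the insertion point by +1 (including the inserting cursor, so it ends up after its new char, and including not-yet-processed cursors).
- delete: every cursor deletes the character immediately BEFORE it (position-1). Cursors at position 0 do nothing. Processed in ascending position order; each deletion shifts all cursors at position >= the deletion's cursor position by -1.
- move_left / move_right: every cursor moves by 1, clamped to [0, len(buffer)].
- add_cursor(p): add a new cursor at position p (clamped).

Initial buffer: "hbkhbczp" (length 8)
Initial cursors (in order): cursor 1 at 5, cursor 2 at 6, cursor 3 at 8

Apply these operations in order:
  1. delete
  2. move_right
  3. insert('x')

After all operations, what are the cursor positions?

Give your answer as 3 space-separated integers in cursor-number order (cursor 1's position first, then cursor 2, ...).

Answer: 8 8 8

Derivation:
After op 1 (delete): buffer="hbkhz" (len 5), cursors c1@4 c2@4 c3@5, authorship .....
After op 2 (move_right): buffer="hbkhz" (len 5), cursors c1@5 c2@5 c3@5, authorship .....
After op 3 (insert('x')): buffer="hbkhzxxx" (len 8), cursors c1@8 c2@8 c3@8, authorship .....123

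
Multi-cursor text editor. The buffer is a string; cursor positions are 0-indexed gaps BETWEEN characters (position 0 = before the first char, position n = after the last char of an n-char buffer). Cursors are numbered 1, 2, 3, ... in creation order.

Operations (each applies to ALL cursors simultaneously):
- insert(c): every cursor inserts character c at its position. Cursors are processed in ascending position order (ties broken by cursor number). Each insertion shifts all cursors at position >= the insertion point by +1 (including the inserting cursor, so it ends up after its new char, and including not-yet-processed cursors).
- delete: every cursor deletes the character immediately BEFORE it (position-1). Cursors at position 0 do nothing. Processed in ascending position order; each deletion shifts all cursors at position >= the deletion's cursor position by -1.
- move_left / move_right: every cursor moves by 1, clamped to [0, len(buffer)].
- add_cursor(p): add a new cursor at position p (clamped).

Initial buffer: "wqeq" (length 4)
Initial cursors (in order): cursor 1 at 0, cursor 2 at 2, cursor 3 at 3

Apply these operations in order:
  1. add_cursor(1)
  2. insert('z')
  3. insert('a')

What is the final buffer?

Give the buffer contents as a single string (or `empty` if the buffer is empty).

After op 1 (add_cursor(1)): buffer="wqeq" (len 4), cursors c1@0 c4@1 c2@2 c3@3, authorship ....
After op 2 (insert('z')): buffer="zwzqzezq" (len 8), cursors c1@1 c4@3 c2@5 c3@7, authorship 1.4.2.3.
After op 3 (insert('a')): buffer="zawzaqzaezaq" (len 12), cursors c1@2 c4@5 c2@8 c3@11, authorship 11.44.22.33.

Answer: zawzaqzaezaq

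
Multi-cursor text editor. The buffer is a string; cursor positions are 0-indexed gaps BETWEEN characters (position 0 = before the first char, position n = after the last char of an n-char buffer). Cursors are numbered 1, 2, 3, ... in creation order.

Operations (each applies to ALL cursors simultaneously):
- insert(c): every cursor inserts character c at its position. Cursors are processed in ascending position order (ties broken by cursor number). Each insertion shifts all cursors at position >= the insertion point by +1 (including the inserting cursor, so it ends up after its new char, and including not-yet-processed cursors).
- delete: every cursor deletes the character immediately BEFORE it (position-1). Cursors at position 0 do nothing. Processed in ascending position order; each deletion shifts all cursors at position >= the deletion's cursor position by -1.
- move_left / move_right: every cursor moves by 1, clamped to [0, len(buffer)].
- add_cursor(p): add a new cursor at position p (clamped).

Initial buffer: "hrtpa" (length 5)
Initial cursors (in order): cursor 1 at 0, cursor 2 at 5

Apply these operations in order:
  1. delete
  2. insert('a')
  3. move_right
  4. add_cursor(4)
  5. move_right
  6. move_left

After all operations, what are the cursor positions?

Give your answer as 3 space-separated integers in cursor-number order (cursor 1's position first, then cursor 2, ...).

After op 1 (delete): buffer="hrtp" (len 4), cursors c1@0 c2@4, authorship ....
After op 2 (insert('a')): buffer="ahrtpa" (len 6), cursors c1@1 c2@6, authorship 1....2
After op 3 (move_right): buffer="ahrtpa" (len 6), cursors c1@2 c2@6, authorship 1....2
After op 4 (add_cursor(4)): buffer="ahrtpa" (len 6), cursors c1@2 c3@4 c2@6, authorship 1....2
After op 5 (move_right): buffer="ahrtpa" (len 6), cursors c1@3 c3@5 c2@6, authorship 1....2
After op 6 (move_left): buffer="ahrtpa" (len 6), cursors c1@2 c3@4 c2@5, authorship 1....2

Answer: 2 5 4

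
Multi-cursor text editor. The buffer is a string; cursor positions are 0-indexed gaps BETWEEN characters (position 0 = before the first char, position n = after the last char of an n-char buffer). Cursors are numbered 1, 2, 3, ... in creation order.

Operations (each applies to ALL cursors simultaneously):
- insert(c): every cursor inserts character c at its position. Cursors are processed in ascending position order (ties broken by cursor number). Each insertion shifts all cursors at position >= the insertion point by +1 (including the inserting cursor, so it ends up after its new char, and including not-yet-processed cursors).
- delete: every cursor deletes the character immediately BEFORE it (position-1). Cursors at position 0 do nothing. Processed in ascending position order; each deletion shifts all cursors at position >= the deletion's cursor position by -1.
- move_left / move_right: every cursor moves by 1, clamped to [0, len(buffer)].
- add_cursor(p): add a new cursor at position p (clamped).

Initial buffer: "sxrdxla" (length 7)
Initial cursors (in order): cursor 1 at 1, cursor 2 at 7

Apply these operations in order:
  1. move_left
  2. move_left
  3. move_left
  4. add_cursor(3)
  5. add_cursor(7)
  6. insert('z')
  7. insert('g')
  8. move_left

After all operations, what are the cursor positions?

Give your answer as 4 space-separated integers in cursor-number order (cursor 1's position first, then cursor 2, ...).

After op 1 (move_left): buffer="sxrdxla" (len 7), cursors c1@0 c2@6, authorship .......
After op 2 (move_left): buffer="sxrdxla" (len 7), cursors c1@0 c2@5, authorship .......
After op 3 (move_left): buffer="sxrdxla" (len 7), cursors c1@0 c2@4, authorship .......
After op 4 (add_cursor(3)): buffer="sxrdxla" (len 7), cursors c1@0 c3@3 c2@4, authorship .......
After op 5 (add_cursor(7)): buffer="sxrdxla" (len 7), cursors c1@0 c3@3 c2@4 c4@7, authorship .......
After op 6 (insert('z')): buffer="zsxrzdzxlaz" (len 11), cursors c1@1 c3@5 c2@7 c4@11, authorship 1...3.2...4
After op 7 (insert('g')): buffer="zgsxrzgdzgxlazg" (len 15), cursors c1@2 c3@7 c2@10 c4@15, authorship 11...33.22...44
After op 8 (move_left): buffer="zgsxrzgdzgxlazg" (len 15), cursors c1@1 c3@6 c2@9 c4@14, authorship 11...33.22...44

Answer: 1 9 6 14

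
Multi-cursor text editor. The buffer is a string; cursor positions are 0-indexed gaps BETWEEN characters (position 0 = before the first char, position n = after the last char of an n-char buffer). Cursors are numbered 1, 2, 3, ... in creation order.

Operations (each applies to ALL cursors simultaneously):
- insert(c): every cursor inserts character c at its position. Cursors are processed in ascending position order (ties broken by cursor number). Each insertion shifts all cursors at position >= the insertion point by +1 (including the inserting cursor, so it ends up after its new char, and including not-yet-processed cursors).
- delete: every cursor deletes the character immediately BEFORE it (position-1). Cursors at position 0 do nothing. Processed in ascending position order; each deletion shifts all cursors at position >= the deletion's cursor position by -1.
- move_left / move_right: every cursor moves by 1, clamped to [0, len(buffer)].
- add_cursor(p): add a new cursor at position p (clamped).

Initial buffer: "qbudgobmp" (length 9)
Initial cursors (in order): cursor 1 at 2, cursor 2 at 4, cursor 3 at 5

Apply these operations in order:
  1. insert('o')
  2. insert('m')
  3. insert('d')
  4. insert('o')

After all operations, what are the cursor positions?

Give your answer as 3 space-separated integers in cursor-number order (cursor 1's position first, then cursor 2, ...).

After op 1 (insert('o')): buffer="qboudogoobmp" (len 12), cursors c1@3 c2@6 c3@8, authorship ..1..2.3....
After op 2 (insert('m')): buffer="qbomudomgomobmp" (len 15), cursors c1@4 c2@8 c3@11, authorship ..11..22.33....
After op 3 (insert('d')): buffer="qbomdudomdgomdobmp" (len 18), cursors c1@5 c2@10 c3@14, authorship ..111..222.333....
After op 4 (insert('o')): buffer="qbomdoudomdogomdoobmp" (len 21), cursors c1@6 c2@12 c3@17, authorship ..1111..2222.3333....

Answer: 6 12 17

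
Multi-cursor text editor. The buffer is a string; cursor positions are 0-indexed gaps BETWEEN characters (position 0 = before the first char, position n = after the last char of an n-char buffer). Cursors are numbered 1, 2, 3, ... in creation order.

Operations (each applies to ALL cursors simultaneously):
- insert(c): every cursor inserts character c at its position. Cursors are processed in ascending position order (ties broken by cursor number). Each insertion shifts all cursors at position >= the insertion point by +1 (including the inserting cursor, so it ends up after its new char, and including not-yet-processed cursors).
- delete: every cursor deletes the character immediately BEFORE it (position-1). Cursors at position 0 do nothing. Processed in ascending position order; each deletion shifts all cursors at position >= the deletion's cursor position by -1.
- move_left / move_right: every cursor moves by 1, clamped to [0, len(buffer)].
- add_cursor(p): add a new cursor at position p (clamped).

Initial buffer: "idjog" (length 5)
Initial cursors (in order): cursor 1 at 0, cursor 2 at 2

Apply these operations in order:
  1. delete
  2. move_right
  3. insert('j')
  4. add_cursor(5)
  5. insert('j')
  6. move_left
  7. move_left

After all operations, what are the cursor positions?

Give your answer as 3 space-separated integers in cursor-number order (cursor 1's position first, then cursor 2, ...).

Answer: 1 4 6

Derivation:
After op 1 (delete): buffer="ijog" (len 4), cursors c1@0 c2@1, authorship ....
After op 2 (move_right): buffer="ijog" (len 4), cursors c1@1 c2@2, authorship ....
After op 3 (insert('j')): buffer="ijjjog" (len 6), cursors c1@2 c2@4, authorship .1.2..
After op 4 (add_cursor(5)): buffer="ijjjog" (len 6), cursors c1@2 c2@4 c3@5, authorship .1.2..
After op 5 (insert('j')): buffer="ijjjjjojg" (len 9), cursors c1@3 c2@6 c3@8, authorship .11.22.3.
After op 6 (move_left): buffer="ijjjjjojg" (len 9), cursors c1@2 c2@5 c3@7, authorship .11.22.3.
After op 7 (move_left): buffer="ijjjjjojg" (len 9), cursors c1@1 c2@4 c3@6, authorship .11.22.3.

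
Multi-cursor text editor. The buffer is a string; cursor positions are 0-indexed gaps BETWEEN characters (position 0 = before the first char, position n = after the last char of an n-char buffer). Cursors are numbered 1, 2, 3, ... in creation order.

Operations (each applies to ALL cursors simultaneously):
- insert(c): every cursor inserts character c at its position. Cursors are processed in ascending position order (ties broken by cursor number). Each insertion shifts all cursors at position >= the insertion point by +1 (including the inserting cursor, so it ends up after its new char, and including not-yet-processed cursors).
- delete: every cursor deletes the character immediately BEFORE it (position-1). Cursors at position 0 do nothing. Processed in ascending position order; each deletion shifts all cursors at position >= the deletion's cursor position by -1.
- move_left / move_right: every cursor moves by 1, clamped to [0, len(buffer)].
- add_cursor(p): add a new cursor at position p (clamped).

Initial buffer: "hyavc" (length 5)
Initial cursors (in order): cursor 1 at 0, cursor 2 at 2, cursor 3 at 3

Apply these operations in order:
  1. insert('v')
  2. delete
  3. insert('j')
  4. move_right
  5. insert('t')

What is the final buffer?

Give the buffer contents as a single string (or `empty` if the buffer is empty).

After op 1 (insert('v')): buffer="vhyvavvc" (len 8), cursors c1@1 c2@4 c3@6, authorship 1..2.3..
After op 2 (delete): buffer="hyavc" (len 5), cursors c1@0 c2@2 c3@3, authorship .....
After op 3 (insert('j')): buffer="jhyjajvc" (len 8), cursors c1@1 c2@4 c3@6, authorship 1..2.3..
After op 4 (move_right): buffer="jhyjajvc" (len 8), cursors c1@2 c2@5 c3@7, authorship 1..2.3..
After op 5 (insert('t')): buffer="jhtyjatjvtc" (len 11), cursors c1@3 c2@7 c3@10, authorship 1.1.2.23.3.

Answer: jhtyjatjvtc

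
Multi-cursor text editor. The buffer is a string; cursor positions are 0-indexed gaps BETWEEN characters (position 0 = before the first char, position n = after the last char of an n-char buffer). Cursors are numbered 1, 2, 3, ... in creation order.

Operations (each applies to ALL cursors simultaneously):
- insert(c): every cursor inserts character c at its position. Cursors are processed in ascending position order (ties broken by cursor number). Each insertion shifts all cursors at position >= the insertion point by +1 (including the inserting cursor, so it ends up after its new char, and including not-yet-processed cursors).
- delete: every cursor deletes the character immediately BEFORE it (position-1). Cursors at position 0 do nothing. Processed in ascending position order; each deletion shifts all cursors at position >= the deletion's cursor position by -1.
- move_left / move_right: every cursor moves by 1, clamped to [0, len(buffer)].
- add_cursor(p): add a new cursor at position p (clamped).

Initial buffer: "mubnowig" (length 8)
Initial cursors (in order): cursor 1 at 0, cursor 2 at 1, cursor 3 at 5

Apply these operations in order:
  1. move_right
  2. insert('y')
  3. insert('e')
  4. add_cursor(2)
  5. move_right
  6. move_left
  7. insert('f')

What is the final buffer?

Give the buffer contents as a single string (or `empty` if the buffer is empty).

After op 1 (move_right): buffer="mubnowig" (len 8), cursors c1@1 c2@2 c3@6, authorship ........
After op 2 (insert('y')): buffer="myuybnowyig" (len 11), cursors c1@2 c2@4 c3@9, authorship .1.2....3..
After op 3 (insert('e')): buffer="myeuyebnowyeig" (len 14), cursors c1@3 c2@6 c3@12, authorship .11.22....33..
After op 4 (add_cursor(2)): buffer="myeuyebnowyeig" (len 14), cursors c4@2 c1@3 c2@6 c3@12, authorship .11.22....33..
After op 5 (move_right): buffer="myeuyebnowyeig" (len 14), cursors c4@3 c1@4 c2@7 c3@13, authorship .11.22....33..
After op 6 (move_left): buffer="myeuyebnowyeig" (len 14), cursors c4@2 c1@3 c2@6 c3@12, authorship .11.22....33..
After op 7 (insert('f')): buffer="myfefuyefbnowyefig" (len 18), cursors c4@3 c1@5 c2@9 c3@16, authorship .1411.222....333..

Answer: myfefuyefbnowyefig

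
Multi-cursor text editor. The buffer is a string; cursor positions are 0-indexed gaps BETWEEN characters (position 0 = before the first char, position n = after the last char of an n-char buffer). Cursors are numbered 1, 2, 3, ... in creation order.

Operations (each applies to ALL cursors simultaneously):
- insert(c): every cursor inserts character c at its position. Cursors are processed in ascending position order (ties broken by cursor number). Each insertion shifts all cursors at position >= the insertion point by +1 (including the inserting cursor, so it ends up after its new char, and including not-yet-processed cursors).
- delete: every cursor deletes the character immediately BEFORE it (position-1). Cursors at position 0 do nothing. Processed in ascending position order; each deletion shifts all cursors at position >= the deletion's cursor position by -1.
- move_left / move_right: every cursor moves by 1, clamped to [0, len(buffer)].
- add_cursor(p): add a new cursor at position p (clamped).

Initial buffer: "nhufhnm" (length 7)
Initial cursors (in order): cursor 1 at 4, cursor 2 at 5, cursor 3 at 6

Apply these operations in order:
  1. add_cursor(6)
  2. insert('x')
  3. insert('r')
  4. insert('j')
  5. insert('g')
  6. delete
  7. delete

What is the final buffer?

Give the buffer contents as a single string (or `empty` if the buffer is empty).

After op 1 (add_cursor(6)): buffer="nhufhnm" (len 7), cursors c1@4 c2@5 c3@6 c4@6, authorship .......
After op 2 (insert('x')): buffer="nhufxhxnxxm" (len 11), cursors c1@5 c2@7 c3@10 c4@10, authorship ....1.2.34.
After op 3 (insert('r')): buffer="nhufxrhxrnxxrrm" (len 15), cursors c1@6 c2@9 c3@14 c4@14, authorship ....11.22.3434.
After op 4 (insert('j')): buffer="nhufxrjhxrjnxxrrjjm" (len 19), cursors c1@7 c2@11 c3@18 c4@18, authorship ....111.222.343434.
After op 5 (insert('g')): buffer="nhufxrjghxrjgnxxrrjjggm" (len 23), cursors c1@8 c2@13 c3@22 c4@22, authorship ....1111.2222.34343434.
After op 6 (delete): buffer="nhufxrjhxrjnxxrrjjm" (len 19), cursors c1@7 c2@11 c3@18 c4@18, authorship ....111.222.343434.
After op 7 (delete): buffer="nhufxrhxrnxxrrm" (len 15), cursors c1@6 c2@9 c3@14 c4@14, authorship ....11.22.3434.

Answer: nhufxrhxrnxxrrm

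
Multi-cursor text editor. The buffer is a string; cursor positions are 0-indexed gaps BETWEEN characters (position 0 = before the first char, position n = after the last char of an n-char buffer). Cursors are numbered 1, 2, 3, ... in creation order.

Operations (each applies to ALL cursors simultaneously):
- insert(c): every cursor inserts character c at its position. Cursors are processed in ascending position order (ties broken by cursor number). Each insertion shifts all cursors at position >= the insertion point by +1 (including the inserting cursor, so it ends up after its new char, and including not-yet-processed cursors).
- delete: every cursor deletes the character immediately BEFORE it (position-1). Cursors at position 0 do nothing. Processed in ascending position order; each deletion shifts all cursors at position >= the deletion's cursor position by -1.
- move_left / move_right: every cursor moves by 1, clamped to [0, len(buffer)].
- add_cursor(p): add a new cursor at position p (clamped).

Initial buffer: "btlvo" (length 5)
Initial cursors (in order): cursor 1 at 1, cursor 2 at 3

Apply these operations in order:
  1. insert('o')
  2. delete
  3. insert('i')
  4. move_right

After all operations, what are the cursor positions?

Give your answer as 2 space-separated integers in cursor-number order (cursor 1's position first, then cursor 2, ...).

After op 1 (insert('o')): buffer="botlovo" (len 7), cursors c1@2 c2@5, authorship .1..2..
After op 2 (delete): buffer="btlvo" (len 5), cursors c1@1 c2@3, authorship .....
After op 3 (insert('i')): buffer="bitlivo" (len 7), cursors c1@2 c2@5, authorship .1..2..
After op 4 (move_right): buffer="bitlivo" (len 7), cursors c1@3 c2@6, authorship .1..2..

Answer: 3 6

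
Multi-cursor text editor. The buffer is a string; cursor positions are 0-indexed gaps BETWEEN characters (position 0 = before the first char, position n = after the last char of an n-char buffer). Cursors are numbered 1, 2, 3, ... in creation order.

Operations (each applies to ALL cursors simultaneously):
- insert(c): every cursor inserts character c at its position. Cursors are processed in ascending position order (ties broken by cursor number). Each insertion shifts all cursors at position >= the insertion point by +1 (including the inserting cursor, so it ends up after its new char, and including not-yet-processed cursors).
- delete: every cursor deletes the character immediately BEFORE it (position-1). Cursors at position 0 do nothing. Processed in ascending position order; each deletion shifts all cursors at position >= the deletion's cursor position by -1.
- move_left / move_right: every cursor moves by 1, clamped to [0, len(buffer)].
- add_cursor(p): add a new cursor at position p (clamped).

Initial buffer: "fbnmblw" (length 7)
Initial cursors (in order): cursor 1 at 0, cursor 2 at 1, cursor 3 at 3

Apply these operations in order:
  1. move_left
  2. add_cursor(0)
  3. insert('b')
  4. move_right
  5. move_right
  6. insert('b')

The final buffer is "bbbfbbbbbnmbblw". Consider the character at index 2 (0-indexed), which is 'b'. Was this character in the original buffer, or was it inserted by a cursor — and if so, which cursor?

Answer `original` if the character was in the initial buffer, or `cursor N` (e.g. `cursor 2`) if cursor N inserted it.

Answer: cursor 4

Derivation:
After op 1 (move_left): buffer="fbnmblw" (len 7), cursors c1@0 c2@0 c3@2, authorship .......
After op 2 (add_cursor(0)): buffer="fbnmblw" (len 7), cursors c1@0 c2@0 c4@0 c3@2, authorship .......
After op 3 (insert('b')): buffer="bbbfbbnmblw" (len 11), cursors c1@3 c2@3 c4@3 c3@6, authorship 124..3.....
After op 4 (move_right): buffer="bbbfbbnmblw" (len 11), cursors c1@4 c2@4 c4@4 c3@7, authorship 124..3.....
After op 5 (move_right): buffer="bbbfbbnmblw" (len 11), cursors c1@5 c2@5 c4@5 c3@8, authorship 124..3.....
After op 6 (insert('b')): buffer="bbbfbbbbbnmbblw" (len 15), cursors c1@8 c2@8 c4@8 c3@12, authorship 124..1243..3...
Authorship (.=original, N=cursor N): 1 2 4 . . 1 2 4 3 . . 3 . . .
Index 2: author = 4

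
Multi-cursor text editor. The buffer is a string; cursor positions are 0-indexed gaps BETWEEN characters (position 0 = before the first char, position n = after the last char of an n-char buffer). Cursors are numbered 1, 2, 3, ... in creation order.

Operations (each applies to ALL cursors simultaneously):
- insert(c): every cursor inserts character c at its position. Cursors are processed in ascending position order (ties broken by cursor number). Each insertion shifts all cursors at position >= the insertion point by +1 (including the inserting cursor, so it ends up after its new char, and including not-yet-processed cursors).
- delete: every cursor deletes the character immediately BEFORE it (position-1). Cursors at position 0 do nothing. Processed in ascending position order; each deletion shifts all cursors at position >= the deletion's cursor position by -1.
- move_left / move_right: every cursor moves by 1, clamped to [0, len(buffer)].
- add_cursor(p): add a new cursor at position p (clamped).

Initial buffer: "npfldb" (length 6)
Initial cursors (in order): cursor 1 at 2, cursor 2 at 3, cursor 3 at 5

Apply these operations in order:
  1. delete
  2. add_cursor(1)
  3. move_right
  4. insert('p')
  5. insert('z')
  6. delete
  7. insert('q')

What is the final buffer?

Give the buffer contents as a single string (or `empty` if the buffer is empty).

Answer: nlpppqqqbpq

Derivation:
After op 1 (delete): buffer="nlb" (len 3), cursors c1@1 c2@1 c3@2, authorship ...
After op 2 (add_cursor(1)): buffer="nlb" (len 3), cursors c1@1 c2@1 c4@1 c3@2, authorship ...
After op 3 (move_right): buffer="nlb" (len 3), cursors c1@2 c2@2 c4@2 c3@3, authorship ...
After op 4 (insert('p')): buffer="nlpppbp" (len 7), cursors c1@5 c2@5 c4@5 c3@7, authorship ..124.3
After op 5 (insert('z')): buffer="nlpppzzzbpz" (len 11), cursors c1@8 c2@8 c4@8 c3@11, authorship ..124124.33
After op 6 (delete): buffer="nlpppbp" (len 7), cursors c1@5 c2@5 c4@5 c3@7, authorship ..124.3
After op 7 (insert('q')): buffer="nlpppqqqbpq" (len 11), cursors c1@8 c2@8 c4@8 c3@11, authorship ..124124.33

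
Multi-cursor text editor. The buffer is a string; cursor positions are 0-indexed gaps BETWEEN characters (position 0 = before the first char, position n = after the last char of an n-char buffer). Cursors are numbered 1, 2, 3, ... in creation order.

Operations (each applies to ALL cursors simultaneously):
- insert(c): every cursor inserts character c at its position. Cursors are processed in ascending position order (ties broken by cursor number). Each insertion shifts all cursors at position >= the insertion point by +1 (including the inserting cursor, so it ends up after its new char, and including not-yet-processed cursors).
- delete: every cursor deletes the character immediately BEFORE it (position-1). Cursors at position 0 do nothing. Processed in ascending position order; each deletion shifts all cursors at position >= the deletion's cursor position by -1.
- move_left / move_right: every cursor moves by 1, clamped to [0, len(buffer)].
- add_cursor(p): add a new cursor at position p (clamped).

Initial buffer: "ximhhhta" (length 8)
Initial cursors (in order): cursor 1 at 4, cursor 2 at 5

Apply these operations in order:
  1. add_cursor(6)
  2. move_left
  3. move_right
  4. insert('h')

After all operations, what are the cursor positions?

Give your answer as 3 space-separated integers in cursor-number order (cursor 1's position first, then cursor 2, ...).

Answer: 5 7 9

Derivation:
After op 1 (add_cursor(6)): buffer="ximhhhta" (len 8), cursors c1@4 c2@5 c3@6, authorship ........
After op 2 (move_left): buffer="ximhhhta" (len 8), cursors c1@3 c2@4 c3@5, authorship ........
After op 3 (move_right): buffer="ximhhhta" (len 8), cursors c1@4 c2@5 c3@6, authorship ........
After op 4 (insert('h')): buffer="ximhhhhhhta" (len 11), cursors c1@5 c2@7 c3@9, authorship ....1.2.3..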